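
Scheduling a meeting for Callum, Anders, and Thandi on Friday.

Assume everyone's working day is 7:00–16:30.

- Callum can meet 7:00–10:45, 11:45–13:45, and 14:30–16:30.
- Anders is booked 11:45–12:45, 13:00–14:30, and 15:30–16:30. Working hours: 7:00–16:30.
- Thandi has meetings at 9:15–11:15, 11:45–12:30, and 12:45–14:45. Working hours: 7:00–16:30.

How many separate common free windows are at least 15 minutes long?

2

Anders free within 07:00–16:30: 07:00–11:45, 12:45–13:00, 14:30–15:30.
Thandi free within 07:00–16:30: 07:00–09:15, 11:15–11:45, 12:30–12:45, 14:45–16:30.
Callum ∩ Anders: 07:00–10:45, 12:45–13:00, 14:30–15:30.
Callum ∩ Anders ∩ Thandi: 07:00–09:15, 14:45–15:30.
Windows ≥ 15 min: 07:00–09:15, 14:45–15:30.
That's 2 windows.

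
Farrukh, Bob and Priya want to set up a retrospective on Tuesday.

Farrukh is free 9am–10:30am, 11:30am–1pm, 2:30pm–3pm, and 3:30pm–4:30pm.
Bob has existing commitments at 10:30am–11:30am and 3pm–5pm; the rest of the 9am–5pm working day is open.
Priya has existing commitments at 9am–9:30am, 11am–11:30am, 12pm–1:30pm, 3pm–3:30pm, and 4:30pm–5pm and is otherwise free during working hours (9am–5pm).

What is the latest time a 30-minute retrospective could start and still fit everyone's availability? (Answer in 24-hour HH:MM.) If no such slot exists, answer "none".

Bob free within 09:00–17:00: 09:00–10:30, 11:30–15:00.
Priya free within 09:00–17:00: 09:30–11:00, 11:30–12:00, 13:30–15:00, 15:30–16:30.
Farrukh ∩ Bob: 09:00–10:30, 11:30–13:00, 14:30–15:00.
Farrukh ∩ Bob ∩ Priya: 09:30–10:30, 11:30–12:00, 14:30–15:00.
Windows ≥ 30 min: 09:30–10:30, 11:30–12:00, 14:30–15:00.
Latest start in the last window 14:30–15:00 is 15:00 − 30 min = 14:30.

14:30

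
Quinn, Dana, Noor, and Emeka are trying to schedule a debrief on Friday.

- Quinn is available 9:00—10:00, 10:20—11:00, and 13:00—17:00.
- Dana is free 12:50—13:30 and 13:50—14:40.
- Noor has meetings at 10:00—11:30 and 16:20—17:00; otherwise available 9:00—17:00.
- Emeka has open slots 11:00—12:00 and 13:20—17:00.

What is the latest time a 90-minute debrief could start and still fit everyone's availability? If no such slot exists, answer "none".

Noor free within 09:00–17:00: 09:00–10:00, 11:30–16:20.
Quinn ∩ Dana: 13:00–13:30, 13:50–14:40.
Quinn ∩ Dana ∩ Noor: 13:00–13:30, 13:50–14:40.
Quinn ∩ Dana ∩ Noor ∩ Emeka: 13:20–13:30, 13:50–14:40.
Windows ≥ 90 min: (none).

none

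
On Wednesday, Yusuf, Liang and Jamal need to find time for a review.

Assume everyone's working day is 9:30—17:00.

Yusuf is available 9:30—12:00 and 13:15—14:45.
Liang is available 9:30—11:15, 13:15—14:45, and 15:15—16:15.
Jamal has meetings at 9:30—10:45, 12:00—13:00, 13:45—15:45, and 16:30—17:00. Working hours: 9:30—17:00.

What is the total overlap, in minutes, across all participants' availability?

Jamal free within 09:30–17:00: 10:45–12:00, 13:00–13:45, 15:45–16:30.
Yusuf ∩ Liang: 09:30–11:15, 13:15–14:45.
Yusuf ∩ Liang ∩ Jamal: 10:45–11:15, 13:15–13:45.
Total common minutes: 30 + 30 = 60.

60 minutes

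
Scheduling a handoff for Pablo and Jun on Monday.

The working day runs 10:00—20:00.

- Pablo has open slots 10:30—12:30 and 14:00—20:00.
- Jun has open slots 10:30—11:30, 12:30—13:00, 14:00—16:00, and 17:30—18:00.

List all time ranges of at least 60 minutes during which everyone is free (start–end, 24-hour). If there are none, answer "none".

Pablo ∩ Jun: 10:30–11:30, 14:00–16:00, 17:30–18:00.
Windows ≥ 60 min: 10:30–11:30, 14:00–16:00.

10:30–11:30, 14:00–16:00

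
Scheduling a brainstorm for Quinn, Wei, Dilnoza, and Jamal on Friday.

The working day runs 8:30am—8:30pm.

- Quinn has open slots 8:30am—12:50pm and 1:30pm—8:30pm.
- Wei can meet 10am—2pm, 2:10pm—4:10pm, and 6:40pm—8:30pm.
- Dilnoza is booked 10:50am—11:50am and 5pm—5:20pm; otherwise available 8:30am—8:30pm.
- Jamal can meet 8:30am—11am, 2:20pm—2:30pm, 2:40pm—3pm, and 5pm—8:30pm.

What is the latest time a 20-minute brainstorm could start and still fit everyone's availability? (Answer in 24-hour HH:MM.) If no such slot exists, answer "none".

Dilnoza free within 08:30–20:30: 08:30–10:50, 11:50–17:00, 17:20–20:30.
Quinn ∩ Wei: 10:00–12:50, 13:30–14:00, 14:10–16:10, 18:40–20:30.
Quinn ∩ Wei ∩ Dilnoza: 10:00–10:50, 11:50–12:50, 13:30–14:00, 14:10–16:10, 18:40–20:30.
Quinn ∩ Wei ∩ Dilnoza ∩ Jamal: 10:00–10:50, 14:20–14:30, 14:40–15:00, 18:40–20:30.
Windows ≥ 20 min: 10:00–10:50, 14:40–15:00, 18:40–20:30.
Latest start in the last window 18:40–20:30 is 20:30 − 20 min = 20:10.

20:10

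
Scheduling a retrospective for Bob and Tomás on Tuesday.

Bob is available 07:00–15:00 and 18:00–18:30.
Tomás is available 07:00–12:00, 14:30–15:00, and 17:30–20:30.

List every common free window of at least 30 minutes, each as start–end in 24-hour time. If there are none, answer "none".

07:00–12:00, 14:30–15:00, 18:00–18:30

Bob ∩ Tomás: 07:00–12:00, 14:30–15:00, 18:00–18:30.
Windows ≥ 30 min: 07:00–12:00, 14:30–15:00, 18:00–18:30.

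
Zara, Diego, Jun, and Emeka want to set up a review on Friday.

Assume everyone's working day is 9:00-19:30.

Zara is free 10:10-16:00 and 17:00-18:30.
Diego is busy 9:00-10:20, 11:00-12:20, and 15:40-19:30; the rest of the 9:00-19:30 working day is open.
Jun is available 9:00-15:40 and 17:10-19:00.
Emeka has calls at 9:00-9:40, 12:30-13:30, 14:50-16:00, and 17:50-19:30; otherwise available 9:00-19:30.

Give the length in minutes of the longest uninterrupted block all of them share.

80 minutes

Diego free within 09:00–19:30: 10:20–11:00, 12:20–15:40.
Emeka free within 09:00–19:30: 09:40–12:30, 13:30–14:50, 16:00–17:50.
Zara ∩ Diego: 10:20–11:00, 12:20–15:40.
Zara ∩ Diego ∩ Jun: 10:20–11:00, 12:20–15:40.
Zara ∩ Diego ∩ Jun ∩ Emeka: 10:20–11:00, 12:20–12:30, 13:30–14:50.
Common window lengths: 40, 10, 80 min; longest is 80.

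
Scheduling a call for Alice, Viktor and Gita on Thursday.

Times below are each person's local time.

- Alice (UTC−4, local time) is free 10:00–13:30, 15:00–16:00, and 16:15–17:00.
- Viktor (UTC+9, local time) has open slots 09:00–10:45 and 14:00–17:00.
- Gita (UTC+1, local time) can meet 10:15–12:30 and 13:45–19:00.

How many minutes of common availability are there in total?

Alice → UTC: 14:00–17:30, 19:00–20:00, 20:15–21:00.
Viktor → UTC: 00:00–01:45, 05:00–08:00.
Gita → UTC: 09:15–11:30, 12:45–18:00.
Alice ∩ Viktor: (none).
Alice ∩ Viktor ∩ Gita: (none).
Total common minutes: 0.

0 minutes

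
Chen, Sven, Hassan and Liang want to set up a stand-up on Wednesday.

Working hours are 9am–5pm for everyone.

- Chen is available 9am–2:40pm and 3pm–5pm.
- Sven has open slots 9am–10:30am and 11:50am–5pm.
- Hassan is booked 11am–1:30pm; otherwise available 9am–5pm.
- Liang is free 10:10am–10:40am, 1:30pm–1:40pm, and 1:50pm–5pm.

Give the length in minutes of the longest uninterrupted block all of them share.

120 minutes

Hassan free within 09:00–17:00: 09:00–11:00, 13:30–17:00.
Chen ∩ Sven: 09:00–10:30, 11:50–14:40, 15:00–17:00.
Chen ∩ Sven ∩ Hassan: 09:00–10:30, 13:30–14:40, 15:00–17:00.
Chen ∩ Sven ∩ Hassan ∩ Liang: 10:10–10:30, 13:30–13:40, 13:50–14:40, 15:00–17:00.
Common window lengths: 20, 10, 50, 120 min; longest is 120.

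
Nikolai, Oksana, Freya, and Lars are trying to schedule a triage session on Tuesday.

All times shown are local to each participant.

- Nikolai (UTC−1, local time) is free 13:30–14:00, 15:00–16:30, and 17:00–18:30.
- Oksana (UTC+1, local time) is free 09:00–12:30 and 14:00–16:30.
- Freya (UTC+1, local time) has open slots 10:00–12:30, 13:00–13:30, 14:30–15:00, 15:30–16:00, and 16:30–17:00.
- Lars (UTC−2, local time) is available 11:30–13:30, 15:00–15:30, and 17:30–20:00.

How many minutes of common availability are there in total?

30 minutes

Nikolai → UTC: 14:30–15:00, 16:00–17:30, 18:00–19:30.
Oksana → UTC: 08:00–11:30, 13:00–15:30.
Freya → UTC: 09:00–11:30, 12:00–12:30, 13:30–14:00, 14:30–15:00, 15:30–16:00.
Lars → UTC: 13:30–15:30, 17:00–17:30, 19:30–22:00.
Nikolai ∩ Oksana: 14:30–15:00.
Nikolai ∩ Oksana ∩ Freya: 14:30–15:00.
Nikolai ∩ Oksana ∩ Freya ∩ Lars: 14:30–15:00.
Total common minutes: 30.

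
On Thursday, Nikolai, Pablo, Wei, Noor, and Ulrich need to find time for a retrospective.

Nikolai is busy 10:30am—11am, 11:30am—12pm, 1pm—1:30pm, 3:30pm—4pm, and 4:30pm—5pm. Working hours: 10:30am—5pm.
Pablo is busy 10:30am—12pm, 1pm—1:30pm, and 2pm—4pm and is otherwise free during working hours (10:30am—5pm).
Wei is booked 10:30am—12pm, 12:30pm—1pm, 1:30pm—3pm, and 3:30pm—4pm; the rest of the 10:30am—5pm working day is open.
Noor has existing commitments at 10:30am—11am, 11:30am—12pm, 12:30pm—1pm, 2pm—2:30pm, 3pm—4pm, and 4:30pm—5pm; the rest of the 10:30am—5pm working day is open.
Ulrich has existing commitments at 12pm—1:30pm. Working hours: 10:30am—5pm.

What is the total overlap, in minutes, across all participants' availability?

30 minutes

Nikolai free within 10:30–17:00: 11:00–11:30, 12:00–13:00, 13:30–15:30, 16:00–16:30.
Pablo free within 10:30–17:00: 12:00–13:00, 13:30–14:00, 16:00–17:00.
Wei free within 10:30–17:00: 12:00–12:30, 13:00–13:30, 15:00–15:30, 16:00–17:00.
Noor free within 10:30–17:00: 11:00–11:30, 12:00–12:30, 13:00–14:00, 14:30–15:00, 16:00–16:30.
Ulrich free within 10:30–17:00: 10:30–12:00, 13:30–17:00.
Nikolai ∩ Pablo: 12:00–13:00, 13:30–14:00, 16:00–16:30.
Nikolai ∩ Pablo ∩ Wei: 12:00–12:30, 16:00–16:30.
Nikolai ∩ Pablo ∩ Wei ∩ Noor: 12:00–12:30, 16:00–16:30.
Nikolai ∩ Pablo ∩ Wei ∩ Noor ∩ Ulrich: 16:00–16:30.
Total common minutes: 30.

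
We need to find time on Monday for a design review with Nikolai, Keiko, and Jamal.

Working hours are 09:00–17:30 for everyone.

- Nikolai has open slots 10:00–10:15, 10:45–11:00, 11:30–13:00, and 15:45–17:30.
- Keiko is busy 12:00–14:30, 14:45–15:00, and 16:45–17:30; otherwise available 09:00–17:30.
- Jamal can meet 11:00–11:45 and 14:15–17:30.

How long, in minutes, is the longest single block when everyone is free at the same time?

60 minutes

Keiko free within 09:00–17:30: 09:00–12:00, 14:30–14:45, 15:00–16:45.
Nikolai ∩ Keiko: 10:00–10:15, 10:45–11:00, 11:30–12:00, 15:45–16:45.
Nikolai ∩ Keiko ∩ Jamal: 11:30–11:45, 15:45–16:45.
Common window lengths: 15, 60 min; longest is 60.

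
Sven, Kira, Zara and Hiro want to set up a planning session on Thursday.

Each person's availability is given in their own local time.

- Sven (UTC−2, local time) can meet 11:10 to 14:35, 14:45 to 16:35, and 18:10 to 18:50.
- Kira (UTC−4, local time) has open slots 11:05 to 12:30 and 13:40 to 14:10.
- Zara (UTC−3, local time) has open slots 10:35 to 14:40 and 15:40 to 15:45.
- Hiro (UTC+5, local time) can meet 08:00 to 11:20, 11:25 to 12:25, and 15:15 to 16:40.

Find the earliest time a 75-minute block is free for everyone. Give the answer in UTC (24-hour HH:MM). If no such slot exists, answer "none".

none

Sven → UTC: 13:10–16:35, 16:45–18:35, 20:10–20:50.
Kira → UTC: 15:05–16:30, 17:40–18:10.
Zara → UTC: 13:35–17:40, 18:40–18:45.
Hiro → UTC: 03:00–06:20, 06:25–07:25, 10:15–11:40.
Sven ∩ Kira: 15:05–16:30, 17:40–18:10.
Sven ∩ Kira ∩ Zara: 15:05–16:30.
Sven ∩ Kira ∩ Zara ∩ Hiro: (none).
Windows ≥ 75 min: (none).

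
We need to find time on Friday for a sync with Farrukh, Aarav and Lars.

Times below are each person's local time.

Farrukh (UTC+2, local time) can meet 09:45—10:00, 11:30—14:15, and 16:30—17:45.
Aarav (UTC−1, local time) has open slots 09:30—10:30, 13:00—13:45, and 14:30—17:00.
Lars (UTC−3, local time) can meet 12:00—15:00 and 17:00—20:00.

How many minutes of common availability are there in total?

Farrukh → UTC: 07:45–08:00, 09:30–12:15, 14:30–15:45.
Aarav → UTC: 10:30–11:30, 14:00–14:45, 15:30–18:00.
Lars → UTC: 15:00–18:00, 20:00–23:00.
Farrukh ∩ Aarav: 10:30–11:30, 14:30–14:45, 15:30–15:45.
Farrukh ∩ Aarav ∩ Lars: 15:30–15:45.
Total common minutes: 15.

15 minutes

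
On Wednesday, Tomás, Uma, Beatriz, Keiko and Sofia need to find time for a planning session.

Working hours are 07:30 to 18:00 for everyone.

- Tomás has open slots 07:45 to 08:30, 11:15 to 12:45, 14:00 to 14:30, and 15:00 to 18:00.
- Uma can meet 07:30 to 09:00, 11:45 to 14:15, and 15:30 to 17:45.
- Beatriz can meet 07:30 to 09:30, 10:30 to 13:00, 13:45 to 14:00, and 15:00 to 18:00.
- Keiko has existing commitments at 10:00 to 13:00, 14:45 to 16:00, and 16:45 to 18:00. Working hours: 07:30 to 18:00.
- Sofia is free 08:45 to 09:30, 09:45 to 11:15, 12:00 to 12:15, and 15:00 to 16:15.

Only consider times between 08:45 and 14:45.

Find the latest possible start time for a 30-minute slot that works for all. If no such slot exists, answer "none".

Keiko free within 07:30–18:00: 07:30–10:00, 13:00–14:45, 16:00–16:45.
Tomás ∩ Uma: 07:45–08:30, 11:45–12:45, 14:00–14:15, 15:30–17:45.
Tomás ∩ Uma ∩ Beatriz: 07:45–08:30, 11:45–12:45, 15:30–17:45.
Tomás ∩ Uma ∩ Beatriz ∩ Keiko: 07:45–08:30, 16:00–16:45.
Tomás ∩ Uma ∩ Beatriz ∩ Keiko ∩ Sofia: 16:00–16:15.
Restricted to 08:45–14:45: (none).
Windows ≥ 30 min: (none).

none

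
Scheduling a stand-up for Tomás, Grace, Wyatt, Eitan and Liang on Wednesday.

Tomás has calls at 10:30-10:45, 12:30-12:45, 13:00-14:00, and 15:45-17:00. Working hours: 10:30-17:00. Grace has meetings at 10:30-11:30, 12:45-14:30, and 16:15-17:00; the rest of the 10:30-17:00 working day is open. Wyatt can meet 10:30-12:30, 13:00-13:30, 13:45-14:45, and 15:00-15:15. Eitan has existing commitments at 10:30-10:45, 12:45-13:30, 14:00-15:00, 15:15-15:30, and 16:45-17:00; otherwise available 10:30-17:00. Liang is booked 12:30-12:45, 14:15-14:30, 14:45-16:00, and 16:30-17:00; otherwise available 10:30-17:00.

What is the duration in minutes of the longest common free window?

60 minutes

Tomás free within 10:30–17:00: 10:45–12:30, 12:45–13:00, 14:00–15:45.
Grace free within 10:30–17:00: 11:30–12:45, 14:30–16:15.
Eitan free within 10:30–17:00: 10:45–12:45, 13:30–14:00, 15:00–15:15, 15:30–16:45.
Liang free within 10:30–17:00: 10:30–12:30, 12:45–14:15, 14:30–14:45, 16:00–16:30.
Tomás ∩ Grace: 11:30–12:30, 14:30–15:45.
Tomás ∩ Grace ∩ Wyatt: 11:30–12:30, 14:30–14:45, 15:00–15:15.
Tomás ∩ Grace ∩ Wyatt ∩ Eitan: 11:30–12:30, 15:00–15:15.
Tomás ∩ Grace ∩ Wyatt ∩ Eitan ∩ Liang: 11:30–12:30.
Single common window of 60 minutes.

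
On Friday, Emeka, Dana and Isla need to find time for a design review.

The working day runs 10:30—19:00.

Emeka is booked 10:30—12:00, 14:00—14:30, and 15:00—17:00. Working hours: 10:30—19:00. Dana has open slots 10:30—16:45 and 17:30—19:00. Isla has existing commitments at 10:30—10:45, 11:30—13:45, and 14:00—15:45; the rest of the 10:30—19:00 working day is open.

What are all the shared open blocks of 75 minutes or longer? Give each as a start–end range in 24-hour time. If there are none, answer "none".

17:30–19:00

Emeka free within 10:30–19:00: 12:00–14:00, 14:30–15:00, 17:00–19:00.
Isla free within 10:30–19:00: 10:45–11:30, 13:45–14:00, 15:45–19:00.
Emeka ∩ Dana: 12:00–14:00, 14:30–15:00, 17:30–19:00.
Emeka ∩ Dana ∩ Isla: 13:45–14:00, 17:30–19:00.
Windows ≥ 75 min: 17:30–19:00.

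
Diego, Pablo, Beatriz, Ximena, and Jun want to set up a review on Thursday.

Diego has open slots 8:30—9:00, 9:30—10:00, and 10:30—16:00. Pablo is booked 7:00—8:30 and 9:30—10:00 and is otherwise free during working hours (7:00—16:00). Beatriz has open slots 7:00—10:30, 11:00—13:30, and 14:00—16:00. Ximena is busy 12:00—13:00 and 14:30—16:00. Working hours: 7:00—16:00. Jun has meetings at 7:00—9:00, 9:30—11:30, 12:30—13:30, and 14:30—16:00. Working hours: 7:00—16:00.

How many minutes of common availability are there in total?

Pablo free within 07:00–16:00: 08:30–09:30, 10:00–16:00.
Ximena free within 07:00–16:00: 07:00–12:00, 13:00–14:30.
Jun free within 07:00–16:00: 09:00–09:30, 11:30–12:30, 13:30–14:30.
Diego ∩ Pablo: 08:30–09:00, 10:30–16:00.
Diego ∩ Pablo ∩ Beatriz: 08:30–09:00, 11:00–13:30, 14:00–16:00.
Diego ∩ Pablo ∩ Beatriz ∩ Ximena: 08:30–09:00, 11:00–12:00, 13:00–13:30, 14:00–14:30.
Diego ∩ Pablo ∩ Beatriz ∩ Ximena ∩ Jun: 11:30–12:00, 14:00–14:30.
Total common minutes: 30 + 30 = 60.

60 minutes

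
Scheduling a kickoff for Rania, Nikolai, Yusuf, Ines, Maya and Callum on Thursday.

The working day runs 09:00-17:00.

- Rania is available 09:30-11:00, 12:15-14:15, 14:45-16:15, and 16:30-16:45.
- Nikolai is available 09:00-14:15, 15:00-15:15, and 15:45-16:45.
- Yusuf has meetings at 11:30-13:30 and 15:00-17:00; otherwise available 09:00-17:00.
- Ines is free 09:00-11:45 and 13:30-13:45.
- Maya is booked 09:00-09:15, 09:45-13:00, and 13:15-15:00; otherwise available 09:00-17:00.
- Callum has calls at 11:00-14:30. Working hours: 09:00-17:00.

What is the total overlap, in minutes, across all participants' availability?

Yusuf free within 09:00–17:00: 09:00–11:30, 13:30–15:00.
Maya free within 09:00–17:00: 09:15–09:45, 13:00–13:15, 15:00–17:00.
Callum free within 09:00–17:00: 09:00–11:00, 14:30–17:00.
Rania ∩ Nikolai: 09:30–11:00, 12:15–14:15, 15:00–15:15, 15:45–16:15, 16:30–16:45.
Rania ∩ Nikolai ∩ Yusuf: 09:30–11:00, 13:30–14:15.
Rania ∩ Nikolai ∩ Yusuf ∩ Ines: 09:30–11:00, 13:30–13:45.
Rania ∩ Nikolai ∩ Yusuf ∩ Ines ∩ Maya: 09:30–09:45.
Rania ∩ Nikolai ∩ Yusuf ∩ Ines ∩ Maya ∩ Callum: 09:30–09:45.
Total common minutes: 15.

15 minutes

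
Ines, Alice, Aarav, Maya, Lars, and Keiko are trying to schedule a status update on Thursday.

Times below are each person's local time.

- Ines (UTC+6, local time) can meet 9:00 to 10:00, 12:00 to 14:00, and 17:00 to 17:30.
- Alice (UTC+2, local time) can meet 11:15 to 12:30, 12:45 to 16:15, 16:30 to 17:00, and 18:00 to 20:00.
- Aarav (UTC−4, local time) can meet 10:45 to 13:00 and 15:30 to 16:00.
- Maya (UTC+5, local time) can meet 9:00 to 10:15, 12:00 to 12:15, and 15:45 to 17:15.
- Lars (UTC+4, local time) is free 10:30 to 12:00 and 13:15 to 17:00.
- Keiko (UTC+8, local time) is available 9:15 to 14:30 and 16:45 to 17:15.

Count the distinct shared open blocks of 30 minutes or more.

Ines → UTC: 03:00–04:00, 06:00–08:00, 11:00–11:30.
Alice → UTC: 09:15–10:30, 10:45–14:15, 14:30–15:00, 16:00–18:00.
Aarav → UTC: 14:45–17:00, 19:30–20:00.
Maya → UTC: 04:00–05:15, 07:00–07:15, 10:45–12:15.
Lars → UTC: 06:30–08:00, 09:15–13:00.
Keiko → UTC: 01:15–06:30, 08:45–09:15.
Ines ∩ Alice: 11:00–11:30.
Ines ∩ Alice ∩ Aarav: (none).
Ines ∩ Alice ∩ Aarav ∩ Maya: (none).
Ines ∩ Alice ∩ Aarav ∩ Maya ∩ Lars: (none).
Ines ∩ Alice ∩ Aarav ∩ Maya ∩ Lars ∩ Keiko: (none).
Windows ≥ 30 min: (none).
That's 0 windows.

0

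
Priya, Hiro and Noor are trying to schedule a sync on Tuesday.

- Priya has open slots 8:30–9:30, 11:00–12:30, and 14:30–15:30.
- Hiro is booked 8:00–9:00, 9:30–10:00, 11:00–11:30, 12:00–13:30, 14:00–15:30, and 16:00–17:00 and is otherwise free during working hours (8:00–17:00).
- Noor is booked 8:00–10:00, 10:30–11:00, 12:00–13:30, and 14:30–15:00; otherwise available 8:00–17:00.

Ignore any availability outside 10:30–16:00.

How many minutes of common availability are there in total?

30 minutes

Hiro free within 08:00–17:00: 09:00–09:30, 10:00–11:00, 11:30–12:00, 13:30–14:00, 15:30–16:00.
Noor free within 08:00–17:00: 10:00–10:30, 11:00–12:00, 13:30–14:30, 15:00–17:00.
Priya ∩ Hiro: 09:00–09:30, 11:30–12:00.
Priya ∩ Hiro ∩ Noor: 11:30–12:00.
Restricted to 10:30–16:00: 11:30–12:00.
Total common minutes: 30.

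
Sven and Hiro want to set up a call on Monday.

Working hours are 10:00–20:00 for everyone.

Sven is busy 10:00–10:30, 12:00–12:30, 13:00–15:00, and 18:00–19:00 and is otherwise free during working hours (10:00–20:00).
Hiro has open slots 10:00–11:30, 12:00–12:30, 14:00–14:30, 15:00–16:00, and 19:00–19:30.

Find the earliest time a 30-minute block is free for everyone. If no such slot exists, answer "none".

Sven free within 10:00–20:00: 10:30–12:00, 12:30–13:00, 15:00–18:00, 19:00–20:00.
Sven ∩ Hiro: 10:30–11:30, 15:00–16:00, 19:00–19:30.
Windows ≥ 30 min: 10:30–11:30, 15:00–16:00, 19:00–19:30.
Earliest such window starts at 10:30.

10:30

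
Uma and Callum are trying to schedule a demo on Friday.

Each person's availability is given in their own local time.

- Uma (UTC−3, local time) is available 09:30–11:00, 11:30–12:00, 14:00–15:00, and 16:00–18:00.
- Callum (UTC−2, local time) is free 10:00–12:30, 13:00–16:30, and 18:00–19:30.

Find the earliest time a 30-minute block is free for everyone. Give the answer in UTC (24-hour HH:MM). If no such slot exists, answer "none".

12:30

Uma → UTC: 12:30–14:00, 14:30–15:00, 17:00–18:00, 19:00–21:00.
Callum → UTC: 12:00–14:30, 15:00–18:30, 20:00–21:30.
Uma ∩ Callum: 12:30–14:00, 17:00–18:00, 20:00–21:00.
Windows ≥ 30 min: 12:30–14:00, 17:00–18:00, 20:00–21:00.
Earliest such window starts at 12:30.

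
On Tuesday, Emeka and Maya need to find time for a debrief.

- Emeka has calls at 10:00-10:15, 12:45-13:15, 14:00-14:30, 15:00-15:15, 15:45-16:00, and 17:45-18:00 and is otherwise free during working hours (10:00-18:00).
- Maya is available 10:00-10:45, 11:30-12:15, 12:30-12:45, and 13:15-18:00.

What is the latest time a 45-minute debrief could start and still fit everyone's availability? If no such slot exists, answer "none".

17:00

Emeka free within 10:00–18:00: 10:15–12:45, 13:15–14:00, 14:30–15:00, 15:15–15:45, 16:00–17:45.
Emeka ∩ Maya: 10:15–10:45, 11:30–12:15, 12:30–12:45, 13:15–14:00, 14:30–15:00, 15:15–15:45, 16:00–17:45.
Windows ≥ 45 min: 11:30–12:15, 13:15–14:00, 16:00–17:45.
Latest start in the last window 16:00–17:45 is 17:45 − 45 min = 17:00.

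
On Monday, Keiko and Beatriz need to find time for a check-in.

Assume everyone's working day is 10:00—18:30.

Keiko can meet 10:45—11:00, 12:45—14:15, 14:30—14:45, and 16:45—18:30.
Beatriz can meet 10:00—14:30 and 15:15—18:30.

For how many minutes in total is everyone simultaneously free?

Keiko ∩ Beatriz: 10:45–11:00, 12:45–14:15, 16:45–18:30.
Total common minutes: 15 + 90 + 105 = 210.

210 minutes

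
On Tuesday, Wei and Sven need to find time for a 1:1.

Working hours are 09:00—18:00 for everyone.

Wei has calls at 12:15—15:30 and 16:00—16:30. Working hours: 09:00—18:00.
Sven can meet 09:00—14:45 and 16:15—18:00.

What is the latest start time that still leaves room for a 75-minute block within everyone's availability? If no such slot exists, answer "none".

16:45

Wei free within 09:00–18:00: 09:00–12:15, 15:30–16:00, 16:30–18:00.
Wei ∩ Sven: 09:00–12:15, 16:30–18:00.
Windows ≥ 75 min: 09:00–12:15, 16:30–18:00.
Latest start in the last window 16:30–18:00 is 18:00 − 75 min = 16:45.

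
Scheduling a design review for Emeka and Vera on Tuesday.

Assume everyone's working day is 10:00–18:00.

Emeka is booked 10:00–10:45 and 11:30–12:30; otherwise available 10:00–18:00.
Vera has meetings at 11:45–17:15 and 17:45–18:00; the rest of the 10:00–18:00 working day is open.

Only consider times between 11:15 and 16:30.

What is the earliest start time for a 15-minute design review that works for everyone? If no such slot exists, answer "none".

Emeka free within 10:00–18:00: 10:45–11:30, 12:30–18:00.
Vera free within 10:00–18:00: 10:00–11:45, 17:15–17:45.
Emeka ∩ Vera: 10:45–11:30, 17:15–17:45.
Restricted to 11:15–16:30: 11:15–11:30.
Windows ≥ 15 min: 11:15–11:30.
Earliest such window starts at 11:15.

11:15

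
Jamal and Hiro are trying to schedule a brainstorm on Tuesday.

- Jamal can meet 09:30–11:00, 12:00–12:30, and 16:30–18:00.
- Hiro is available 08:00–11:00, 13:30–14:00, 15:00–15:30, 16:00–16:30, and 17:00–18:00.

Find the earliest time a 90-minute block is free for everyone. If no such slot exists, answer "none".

Jamal ∩ Hiro: 09:30–11:00, 17:00–18:00.
Windows ≥ 90 min: 09:30–11:00.
Earliest such window starts at 09:30.

09:30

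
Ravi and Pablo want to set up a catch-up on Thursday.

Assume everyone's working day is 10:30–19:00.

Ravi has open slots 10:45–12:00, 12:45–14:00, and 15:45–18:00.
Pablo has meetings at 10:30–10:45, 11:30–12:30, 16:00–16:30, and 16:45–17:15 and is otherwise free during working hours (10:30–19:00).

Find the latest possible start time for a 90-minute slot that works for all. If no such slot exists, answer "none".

none

Pablo free within 10:30–19:00: 10:45–11:30, 12:30–16:00, 16:30–16:45, 17:15–19:00.
Ravi ∩ Pablo: 10:45–11:30, 12:45–14:00, 15:45–16:00, 16:30–16:45, 17:15–18:00.
Windows ≥ 90 min: (none).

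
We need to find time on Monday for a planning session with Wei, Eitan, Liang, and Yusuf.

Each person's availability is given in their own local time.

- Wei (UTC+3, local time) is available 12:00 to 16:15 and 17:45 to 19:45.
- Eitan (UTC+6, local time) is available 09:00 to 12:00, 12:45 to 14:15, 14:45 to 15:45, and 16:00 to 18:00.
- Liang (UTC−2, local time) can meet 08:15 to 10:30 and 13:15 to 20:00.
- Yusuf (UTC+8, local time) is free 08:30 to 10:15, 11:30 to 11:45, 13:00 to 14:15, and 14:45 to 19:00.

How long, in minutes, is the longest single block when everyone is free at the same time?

Wei → UTC: 09:00–13:15, 14:45–16:45.
Eitan → UTC: 03:00–06:00, 06:45–08:15, 08:45–09:45, 10:00–12:00.
Liang → UTC: 10:15–12:30, 15:15–22:00.
Yusuf → UTC: 00:30–02:15, 03:30–03:45, 05:00–06:15, 06:45–11:00.
Wei ∩ Eitan: 09:00–09:45, 10:00–12:00.
Wei ∩ Eitan ∩ Liang: 10:15–12:00.
Wei ∩ Eitan ∩ Liang ∩ Yusuf: 10:15–11:00.
Single common window of 45 minutes.

45 minutes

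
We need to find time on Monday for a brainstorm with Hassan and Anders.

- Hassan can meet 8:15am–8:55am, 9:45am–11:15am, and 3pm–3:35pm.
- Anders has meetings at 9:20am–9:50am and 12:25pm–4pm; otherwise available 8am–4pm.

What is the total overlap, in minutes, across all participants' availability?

125 minutes

Anders free within 08:00–16:00: 08:00–09:20, 09:50–12:25.
Hassan ∩ Anders: 08:15–08:55, 09:50–11:15.
Total common minutes: 40 + 85 = 125.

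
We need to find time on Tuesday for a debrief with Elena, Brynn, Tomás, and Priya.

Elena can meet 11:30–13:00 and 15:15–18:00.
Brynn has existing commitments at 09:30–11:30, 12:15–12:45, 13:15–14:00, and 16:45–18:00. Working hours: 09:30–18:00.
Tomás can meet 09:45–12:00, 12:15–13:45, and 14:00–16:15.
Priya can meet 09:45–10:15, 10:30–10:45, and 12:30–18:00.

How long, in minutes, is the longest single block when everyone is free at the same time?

Brynn free within 09:30–18:00: 11:30–12:15, 12:45–13:15, 14:00–16:45.
Elena ∩ Brynn: 11:30–12:15, 12:45–13:00, 15:15–16:45.
Elena ∩ Brynn ∩ Tomás: 11:30–12:00, 12:45–13:00, 15:15–16:15.
Elena ∩ Brynn ∩ Tomás ∩ Priya: 12:45–13:00, 15:15–16:15.
Common window lengths: 15, 60 min; longest is 60.

60 minutes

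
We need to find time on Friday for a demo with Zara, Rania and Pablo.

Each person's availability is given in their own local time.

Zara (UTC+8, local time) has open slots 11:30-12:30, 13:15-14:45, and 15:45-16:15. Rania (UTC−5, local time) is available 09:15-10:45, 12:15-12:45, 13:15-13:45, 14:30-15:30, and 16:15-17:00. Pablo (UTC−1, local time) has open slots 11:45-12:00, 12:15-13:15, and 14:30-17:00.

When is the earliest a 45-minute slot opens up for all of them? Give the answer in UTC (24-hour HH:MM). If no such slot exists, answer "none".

Zara → UTC: 03:30–04:30, 05:15–06:45, 07:45–08:15.
Rania → UTC: 14:15–15:45, 17:15–17:45, 18:15–18:45, 19:30–20:30, 21:15–22:00.
Pablo → UTC: 12:45–13:00, 13:15–14:15, 15:30–18:00.
Zara ∩ Rania: (none).
Zara ∩ Rania ∩ Pablo: (none).
Windows ≥ 45 min: (none).

none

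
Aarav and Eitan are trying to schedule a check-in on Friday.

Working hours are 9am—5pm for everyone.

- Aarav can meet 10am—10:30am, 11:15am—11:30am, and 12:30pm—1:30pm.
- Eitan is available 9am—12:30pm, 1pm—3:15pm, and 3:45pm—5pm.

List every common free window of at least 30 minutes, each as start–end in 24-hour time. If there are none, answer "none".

Aarav ∩ Eitan: 10:00–10:30, 11:15–11:30, 13:00–13:30.
Windows ≥ 30 min: 10:00–10:30, 13:00–13:30.

10:00–10:30, 13:00–13:30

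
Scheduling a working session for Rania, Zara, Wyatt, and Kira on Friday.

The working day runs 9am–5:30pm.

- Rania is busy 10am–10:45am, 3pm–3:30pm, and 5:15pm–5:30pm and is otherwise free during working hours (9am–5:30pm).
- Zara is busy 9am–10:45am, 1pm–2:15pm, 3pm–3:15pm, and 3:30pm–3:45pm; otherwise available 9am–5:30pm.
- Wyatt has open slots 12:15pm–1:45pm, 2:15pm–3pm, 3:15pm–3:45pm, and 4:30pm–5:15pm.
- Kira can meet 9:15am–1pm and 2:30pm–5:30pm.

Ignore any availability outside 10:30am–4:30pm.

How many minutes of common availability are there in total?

75 minutes

Rania free within 09:00–17:30: 09:00–10:00, 10:45–15:00, 15:30–17:15.
Zara free within 09:00–17:30: 10:45–13:00, 14:15–15:00, 15:15–15:30, 15:45–17:30.
Rania ∩ Zara: 10:45–13:00, 14:15–15:00, 15:45–17:15.
Rania ∩ Zara ∩ Wyatt: 12:15–13:00, 14:15–15:00, 16:30–17:15.
Rania ∩ Zara ∩ Wyatt ∩ Kira: 12:15–13:00, 14:30–15:00, 16:30–17:15.
Restricted to 10:30–16:30: 12:15–13:00, 14:30–15:00.
Total common minutes: 45 + 30 = 75.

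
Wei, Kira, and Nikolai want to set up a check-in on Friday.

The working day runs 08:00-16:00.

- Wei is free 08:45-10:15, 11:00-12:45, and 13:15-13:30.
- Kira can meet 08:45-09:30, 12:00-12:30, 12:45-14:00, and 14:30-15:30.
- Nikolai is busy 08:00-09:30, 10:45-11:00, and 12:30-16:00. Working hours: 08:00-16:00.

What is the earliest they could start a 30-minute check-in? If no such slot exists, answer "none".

12:00

Nikolai free within 08:00–16:00: 09:30–10:45, 11:00–12:30.
Wei ∩ Kira: 08:45–09:30, 12:00–12:30, 13:15–13:30.
Wei ∩ Kira ∩ Nikolai: 12:00–12:30.
Windows ≥ 30 min: 12:00–12:30.
Earliest such window starts at 12:00.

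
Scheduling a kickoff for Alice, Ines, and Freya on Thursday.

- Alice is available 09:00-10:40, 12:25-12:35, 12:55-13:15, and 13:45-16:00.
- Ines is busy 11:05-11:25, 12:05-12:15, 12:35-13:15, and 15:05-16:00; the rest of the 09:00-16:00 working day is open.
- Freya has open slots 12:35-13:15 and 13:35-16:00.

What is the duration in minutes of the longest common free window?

80 minutes

Ines free within 09:00–16:00: 09:00–11:05, 11:25–12:05, 12:15–12:35, 13:15–15:05.
Alice ∩ Ines: 09:00–10:40, 12:25–12:35, 13:45–15:05.
Alice ∩ Ines ∩ Freya: 13:45–15:05.
Single common window of 80 minutes.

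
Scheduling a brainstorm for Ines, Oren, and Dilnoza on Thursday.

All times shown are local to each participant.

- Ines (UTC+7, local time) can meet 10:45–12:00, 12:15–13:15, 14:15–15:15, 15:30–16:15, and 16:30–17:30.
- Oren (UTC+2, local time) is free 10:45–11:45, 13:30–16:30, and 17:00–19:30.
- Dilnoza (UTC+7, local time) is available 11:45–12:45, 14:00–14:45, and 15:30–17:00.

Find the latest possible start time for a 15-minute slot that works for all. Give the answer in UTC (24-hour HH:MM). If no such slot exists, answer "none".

09:30

Ines → UTC: 03:45–05:00, 05:15–06:15, 07:15–08:15, 08:30–09:15, 09:30–10:30.
Oren → UTC: 08:45–09:45, 11:30–14:30, 15:00–17:30.
Dilnoza → UTC: 04:45–05:45, 07:00–07:45, 08:30–10:00.
Ines ∩ Oren: 08:45–09:15, 09:30–09:45.
Ines ∩ Oren ∩ Dilnoza: 08:45–09:15, 09:30–09:45.
Windows ≥ 15 min: 08:45–09:15, 09:30–09:45.
Latest start in the last window 09:30–09:45 is 09:45 − 15 min = 09:30.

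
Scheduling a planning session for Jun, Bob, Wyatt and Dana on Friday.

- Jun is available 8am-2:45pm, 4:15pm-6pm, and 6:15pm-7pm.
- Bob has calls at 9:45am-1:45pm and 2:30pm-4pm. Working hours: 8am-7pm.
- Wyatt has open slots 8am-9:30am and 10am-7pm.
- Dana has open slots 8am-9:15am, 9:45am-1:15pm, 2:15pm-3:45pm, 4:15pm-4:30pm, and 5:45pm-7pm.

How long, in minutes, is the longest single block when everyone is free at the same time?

75 minutes

Bob free within 08:00–19:00: 08:00–09:45, 13:45–14:30, 16:00–19:00.
Jun ∩ Bob: 08:00–09:45, 13:45–14:30, 16:15–18:00, 18:15–19:00.
Jun ∩ Bob ∩ Wyatt: 08:00–09:30, 13:45–14:30, 16:15–18:00, 18:15–19:00.
Jun ∩ Bob ∩ Wyatt ∩ Dana: 08:00–09:15, 14:15–14:30, 16:15–16:30, 17:45–18:00, 18:15–19:00.
Common window lengths: 75, 15, 15, 15, 45 min; longest is 75.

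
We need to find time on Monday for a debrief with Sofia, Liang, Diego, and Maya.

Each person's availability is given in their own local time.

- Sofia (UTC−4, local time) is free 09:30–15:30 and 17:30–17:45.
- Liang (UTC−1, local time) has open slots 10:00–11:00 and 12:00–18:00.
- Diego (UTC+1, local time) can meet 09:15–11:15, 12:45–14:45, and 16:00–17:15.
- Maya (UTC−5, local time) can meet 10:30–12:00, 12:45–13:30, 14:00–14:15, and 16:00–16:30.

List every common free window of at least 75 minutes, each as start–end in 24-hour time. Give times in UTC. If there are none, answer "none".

none

Sofia → UTC: 13:30–19:30, 21:30–21:45.
Liang → UTC: 11:00–12:00, 13:00–19:00.
Diego → UTC: 08:15–10:15, 11:45–13:45, 15:00–16:15.
Maya → UTC: 15:30–17:00, 17:45–18:30, 19:00–19:15, 21:00–21:30.
Sofia ∩ Liang: 13:30–19:00.
Sofia ∩ Liang ∩ Diego: 13:30–13:45, 15:00–16:15.
Sofia ∩ Liang ∩ Diego ∩ Maya: 15:30–16:15.
Windows ≥ 75 min: (none).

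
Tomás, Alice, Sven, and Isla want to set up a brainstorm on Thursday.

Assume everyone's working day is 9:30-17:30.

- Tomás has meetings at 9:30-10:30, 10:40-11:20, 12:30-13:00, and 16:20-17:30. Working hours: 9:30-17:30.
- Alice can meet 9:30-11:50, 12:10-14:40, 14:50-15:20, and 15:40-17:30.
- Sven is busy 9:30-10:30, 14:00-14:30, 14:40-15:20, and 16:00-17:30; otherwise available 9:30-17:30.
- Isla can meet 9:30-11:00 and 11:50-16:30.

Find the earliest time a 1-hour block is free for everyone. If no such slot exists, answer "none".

13:00

Tomás free within 09:30–17:30: 10:30–10:40, 11:20–12:30, 13:00–16:20.
Sven free within 09:30–17:30: 10:30–14:00, 14:30–14:40, 15:20–16:00.
Tomás ∩ Alice: 10:30–10:40, 11:20–11:50, 12:10–12:30, 13:00–14:40, 14:50–15:20, 15:40–16:20.
Tomás ∩ Alice ∩ Sven: 10:30–10:40, 11:20–11:50, 12:10–12:30, 13:00–14:00, 14:30–14:40, 15:40–16:00.
Tomás ∩ Alice ∩ Sven ∩ Isla: 10:30–10:40, 12:10–12:30, 13:00–14:00, 14:30–14:40, 15:40–16:00.
Windows ≥ 60 min: 13:00–14:00.
Earliest such window starts at 13:00.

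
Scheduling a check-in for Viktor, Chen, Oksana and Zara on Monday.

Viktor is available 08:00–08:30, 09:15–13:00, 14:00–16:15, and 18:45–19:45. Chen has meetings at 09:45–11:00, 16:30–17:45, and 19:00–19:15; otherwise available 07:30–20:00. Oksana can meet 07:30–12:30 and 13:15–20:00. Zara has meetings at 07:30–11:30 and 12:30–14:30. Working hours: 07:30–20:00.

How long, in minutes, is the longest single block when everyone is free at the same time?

Chen free within 07:30–20:00: 07:30–09:45, 11:00–16:30, 17:45–19:00, 19:15–20:00.
Zara free within 07:30–20:00: 11:30–12:30, 14:30–20:00.
Viktor ∩ Chen: 08:00–08:30, 09:15–09:45, 11:00–13:00, 14:00–16:15, 18:45–19:00, 19:15–19:45.
Viktor ∩ Chen ∩ Oksana: 08:00–08:30, 09:15–09:45, 11:00–12:30, 14:00–16:15, 18:45–19:00, 19:15–19:45.
Viktor ∩ Chen ∩ Oksana ∩ Zara: 11:30–12:30, 14:30–16:15, 18:45–19:00, 19:15–19:45.
Common window lengths: 60, 105, 15, 30 min; longest is 105.

105 minutes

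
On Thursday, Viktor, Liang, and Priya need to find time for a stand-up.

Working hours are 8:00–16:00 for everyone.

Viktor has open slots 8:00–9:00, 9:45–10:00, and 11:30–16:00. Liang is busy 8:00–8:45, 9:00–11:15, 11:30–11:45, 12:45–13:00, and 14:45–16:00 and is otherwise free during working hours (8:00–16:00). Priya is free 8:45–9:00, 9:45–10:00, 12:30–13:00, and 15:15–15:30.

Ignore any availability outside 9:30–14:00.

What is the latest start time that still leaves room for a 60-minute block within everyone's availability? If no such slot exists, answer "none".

none

Liang free within 08:00–16:00: 08:45–09:00, 11:15–11:30, 11:45–12:45, 13:00–14:45.
Viktor ∩ Liang: 08:45–09:00, 11:45–12:45, 13:00–14:45.
Viktor ∩ Liang ∩ Priya: 08:45–09:00, 12:30–12:45.
Restricted to 09:30–14:00: 12:30–12:45.
Windows ≥ 60 min: (none).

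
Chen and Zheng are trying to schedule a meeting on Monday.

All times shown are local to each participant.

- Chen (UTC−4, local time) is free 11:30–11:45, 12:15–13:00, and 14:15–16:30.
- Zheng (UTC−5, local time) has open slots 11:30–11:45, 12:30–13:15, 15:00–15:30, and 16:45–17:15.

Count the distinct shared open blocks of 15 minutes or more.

2

Chen → UTC: 15:30–15:45, 16:15–17:00, 18:15–20:30.
Zheng → UTC: 16:30–16:45, 17:30–18:15, 20:00–20:30, 21:45–22:15.
Chen ∩ Zheng: 16:30–16:45, 20:00–20:30.
Windows ≥ 15 min: 16:30–16:45, 20:00–20:30.
That's 2 windows.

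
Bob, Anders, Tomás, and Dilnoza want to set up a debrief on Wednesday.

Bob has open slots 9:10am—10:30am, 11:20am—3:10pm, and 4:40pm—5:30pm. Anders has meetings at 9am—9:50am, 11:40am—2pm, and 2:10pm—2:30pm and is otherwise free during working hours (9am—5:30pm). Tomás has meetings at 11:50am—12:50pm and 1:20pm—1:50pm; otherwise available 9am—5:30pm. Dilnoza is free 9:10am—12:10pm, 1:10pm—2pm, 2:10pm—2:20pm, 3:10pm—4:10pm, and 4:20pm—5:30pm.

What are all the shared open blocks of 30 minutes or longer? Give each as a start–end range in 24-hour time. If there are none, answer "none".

09:50–10:30, 16:40–17:30

Anders free within 09:00–17:30: 09:50–11:40, 14:00–14:10, 14:30–17:30.
Tomás free within 09:00–17:30: 09:00–11:50, 12:50–13:20, 13:50–17:30.
Bob ∩ Anders: 09:50–10:30, 11:20–11:40, 14:00–14:10, 14:30–15:10, 16:40–17:30.
Bob ∩ Anders ∩ Tomás: 09:50–10:30, 11:20–11:40, 14:00–14:10, 14:30–15:10, 16:40–17:30.
Bob ∩ Anders ∩ Tomás ∩ Dilnoza: 09:50–10:30, 11:20–11:40, 16:40–17:30.
Windows ≥ 30 min: 09:50–10:30, 16:40–17:30.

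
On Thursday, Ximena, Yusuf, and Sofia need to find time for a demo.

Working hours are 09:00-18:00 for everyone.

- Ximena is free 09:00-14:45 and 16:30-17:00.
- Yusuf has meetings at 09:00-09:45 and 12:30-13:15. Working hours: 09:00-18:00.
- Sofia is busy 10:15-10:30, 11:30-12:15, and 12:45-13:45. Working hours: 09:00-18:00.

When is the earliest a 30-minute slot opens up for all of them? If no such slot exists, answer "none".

Yusuf free within 09:00–18:00: 09:45–12:30, 13:15–18:00.
Sofia free within 09:00–18:00: 09:00–10:15, 10:30–11:30, 12:15–12:45, 13:45–18:00.
Ximena ∩ Yusuf: 09:45–12:30, 13:15–14:45, 16:30–17:00.
Ximena ∩ Yusuf ∩ Sofia: 09:45–10:15, 10:30–11:30, 12:15–12:30, 13:45–14:45, 16:30–17:00.
Windows ≥ 30 min: 09:45–10:15, 10:30–11:30, 13:45–14:45, 16:30–17:00.
Earliest such window starts at 09:45.

09:45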